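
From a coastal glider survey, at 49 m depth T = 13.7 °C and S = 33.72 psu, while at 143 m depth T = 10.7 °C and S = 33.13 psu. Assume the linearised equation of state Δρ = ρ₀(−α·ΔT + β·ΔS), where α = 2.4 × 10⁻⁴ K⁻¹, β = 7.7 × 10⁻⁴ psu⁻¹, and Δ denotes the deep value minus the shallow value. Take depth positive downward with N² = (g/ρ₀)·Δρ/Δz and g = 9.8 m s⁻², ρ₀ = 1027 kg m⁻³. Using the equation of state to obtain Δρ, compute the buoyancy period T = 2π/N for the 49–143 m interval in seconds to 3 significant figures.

1.19 × 10³ s

ΔT = -3.0 K, ΔS = -0.59 psu (deep − shallow).
Δρ/ρ₀ = −αΔT + βΔS = 7.20 × 10⁻⁴ − 4.543 × 10⁻⁴ = 2.657 × 10⁻⁴, so Δρ ≈ 0.2729 kg m⁻³.
N² = (g/ρ₀)·Δρ/Δz = g·(Δρ/ρ₀)/Δz = 9.8 × 2.657 × 10⁻⁴ / 94 = 2.7701 × 10⁻⁵ s⁻².
N = √(2.7701 × 10⁻⁵) = 5.2632 × 10⁻³ rad s⁻¹ → T = 2π/N = 1.1938 × 10³ s ≈ 1.19 × 10³ s.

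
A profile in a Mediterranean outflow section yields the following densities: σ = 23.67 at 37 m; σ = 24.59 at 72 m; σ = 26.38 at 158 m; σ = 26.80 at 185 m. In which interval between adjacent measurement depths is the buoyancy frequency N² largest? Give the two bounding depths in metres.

Compute the density gradient over each adjacent pair:
  37–72 m: Δρ/Δz = 0.92/35 = 0.026 kg m⁻⁴
  72–158 m: Δρ/Δz = 1.79/86 = 0.021 kg m⁻⁴
  158–185 m: Δρ/Δz = 0.42/27 = 0.016 kg m⁻⁴
The largest gradient is in the 37–72 m interval — the pycnocline.

37–72 m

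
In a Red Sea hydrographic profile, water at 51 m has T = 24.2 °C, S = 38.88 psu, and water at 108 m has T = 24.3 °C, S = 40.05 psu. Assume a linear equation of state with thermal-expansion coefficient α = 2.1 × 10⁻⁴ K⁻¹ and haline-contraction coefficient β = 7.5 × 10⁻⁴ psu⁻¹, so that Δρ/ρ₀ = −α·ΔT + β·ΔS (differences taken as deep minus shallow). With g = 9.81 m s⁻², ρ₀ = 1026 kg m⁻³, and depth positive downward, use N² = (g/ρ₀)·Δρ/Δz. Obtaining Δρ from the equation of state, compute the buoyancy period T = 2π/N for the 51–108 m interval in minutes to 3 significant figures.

8.63 min

ΔT = +0.1 K, ΔS = +1.17 psu (deep − shallow).
Δρ/ρ₀ = −αΔT + βΔS = -2.10 × 10⁻⁵ + 8.775 × 10⁻⁴ = 8.565 × 10⁻⁴, so Δρ ≈ 0.8788 kg m⁻³.
N² = (g/ρ₀)·Δρ/Δz = g·(Δρ/ρ₀)/Δz = 9.81 × 8.565 × 10⁻⁴ / 57 = 1.4741 × 10⁻⁴ s⁻².
N = √(1.4741 × 10⁻⁴) = 0.012141 rad s⁻¹ → T = 2π/N = 517.52 s = 8.6253 min ≈ 8.63 min.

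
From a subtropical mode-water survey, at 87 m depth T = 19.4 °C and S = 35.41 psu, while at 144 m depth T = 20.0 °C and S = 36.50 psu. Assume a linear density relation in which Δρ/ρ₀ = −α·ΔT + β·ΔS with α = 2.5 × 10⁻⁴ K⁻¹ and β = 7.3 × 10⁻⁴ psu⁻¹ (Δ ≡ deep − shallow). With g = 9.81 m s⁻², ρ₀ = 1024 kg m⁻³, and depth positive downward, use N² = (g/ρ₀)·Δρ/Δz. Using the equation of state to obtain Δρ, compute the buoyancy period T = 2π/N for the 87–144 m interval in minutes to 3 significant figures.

ΔT = +0.6 K, ΔS = +1.09 psu (deep − shallow).
Δρ/ρ₀ = −αΔT + βΔS = -1.50 × 10⁻⁴ + 7.957 × 10⁻⁴ = 6.457 × 10⁻⁴, so Δρ ≈ 0.6612 kg m⁻³.
N² = (g/ρ₀)·Δρ/Δz = g·(Δρ/ρ₀)/Δz = 9.81 × 6.457 × 10⁻⁴ / 57 = 1.1113 × 10⁻⁴ s⁻².
N = √(1.1113 × 10⁻⁴) = 0.010542 rad s⁻¹ → T = 2π/N = 596.01 s = 9.9335 min ≈ 9.93 min.

9.93 min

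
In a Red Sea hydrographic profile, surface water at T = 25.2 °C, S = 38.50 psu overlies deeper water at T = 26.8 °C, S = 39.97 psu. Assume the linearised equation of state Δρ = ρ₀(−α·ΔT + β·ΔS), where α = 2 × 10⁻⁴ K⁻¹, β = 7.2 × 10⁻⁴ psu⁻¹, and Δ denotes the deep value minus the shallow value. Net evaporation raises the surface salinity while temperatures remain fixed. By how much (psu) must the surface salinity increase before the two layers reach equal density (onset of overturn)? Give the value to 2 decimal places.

Neutral buoyancy requires −α(T_deep − T_surf) + β(S_deep − S_surf′) = 0.
S_surf′ = S_deep − (α/β)·ΔT = 39.97 − (2 × 10⁻⁴/7.2 × 10⁻⁴)·(+1.6) = 39.5256 psu.
Increase required: 39.5256 − 38.50 = 1.0256 psu.

1.03 psu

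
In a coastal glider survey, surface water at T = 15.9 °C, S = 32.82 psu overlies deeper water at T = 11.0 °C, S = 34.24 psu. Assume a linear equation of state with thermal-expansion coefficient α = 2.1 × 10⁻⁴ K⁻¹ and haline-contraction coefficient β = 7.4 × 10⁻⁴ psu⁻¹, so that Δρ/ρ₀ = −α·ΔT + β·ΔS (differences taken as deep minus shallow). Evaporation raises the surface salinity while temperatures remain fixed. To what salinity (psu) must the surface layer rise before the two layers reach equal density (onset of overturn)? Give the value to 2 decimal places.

35.63 psu

Neutral buoyancy requires −α(T_deep − T_surf) + β(S_deep − S_surf′) = 0.
S_surf′ = S_deep − (α/β)·ΔT = 34.24 − (2.1 × 10⁻⁴/7.4 × 10⁻⁴)·(-4.9) = 35.6305 psu.
Increase required: 35.6305 − 32.82 = 2.8105 psu.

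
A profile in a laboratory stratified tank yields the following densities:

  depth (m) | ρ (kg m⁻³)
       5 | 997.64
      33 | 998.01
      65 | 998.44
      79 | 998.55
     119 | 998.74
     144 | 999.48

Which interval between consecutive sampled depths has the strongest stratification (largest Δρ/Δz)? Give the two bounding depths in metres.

119–144 m

Compute the density gradient over each adjacent pair:
  5–33 m: Δρ/Δz = 0.37/28 = 0.013 kg m⁻⁴
  33–65 m: Δρ/Δz = 0.43/32 = 0.013 kg m⁻⁴
  65–79 m: Δρ/Δz = 0.11/14 = 7.9 × 10⁻³ kg m⁻⁴
  79–119 m: Δρ/Δz = 0.19/40 = 4.7 × 10⁻³ kg m⁻⁴
  119–144 m: Δρ/Δz = 0.74/25 = 0.030 kg m⁻⁴
The largest gradient is in the 119–144 m interval — the pycnocline.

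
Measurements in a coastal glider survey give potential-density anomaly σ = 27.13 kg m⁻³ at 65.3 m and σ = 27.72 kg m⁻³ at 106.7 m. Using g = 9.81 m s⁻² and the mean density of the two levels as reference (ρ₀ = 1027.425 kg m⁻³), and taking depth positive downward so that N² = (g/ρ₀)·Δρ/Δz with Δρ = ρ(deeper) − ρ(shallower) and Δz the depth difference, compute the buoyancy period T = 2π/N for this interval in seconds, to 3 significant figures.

539 s

Δρ = 1027.72 − 1027.13 = 0.59 kg m⁻³ over Δz = 106.7 − 65.3 = 41.4 m.
N² = (9.81/1027.425) × (0.59/41.4) = 1.3607 × 10⁻⁴ s⁻².
N = √(1.3607 × 10⁻⁴) = 0.011665 rad s⁻¹, so T = 2π/N = 538.64 s ≈ 539 s.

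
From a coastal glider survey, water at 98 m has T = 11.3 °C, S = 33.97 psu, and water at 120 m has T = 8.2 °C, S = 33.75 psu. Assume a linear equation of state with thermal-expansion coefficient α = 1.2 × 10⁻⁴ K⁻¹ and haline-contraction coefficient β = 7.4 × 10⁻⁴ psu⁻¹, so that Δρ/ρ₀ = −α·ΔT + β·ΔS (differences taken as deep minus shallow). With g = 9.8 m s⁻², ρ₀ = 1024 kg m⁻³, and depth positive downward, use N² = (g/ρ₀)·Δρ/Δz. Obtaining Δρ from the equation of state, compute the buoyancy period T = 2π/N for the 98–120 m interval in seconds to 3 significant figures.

651 s

ΔT = -3.1 K, ΔS = -0.22 psu (deep − shallow).
Δρ/ρ₀ = −αΔT + βΔS = 3.72 × 10⁻⁴ − 1.628 × 10⁻⁴ = 2.092 × 10⁻⁴, so Δρ ≈ 0.2142 kg m⁻³.
N² = (g/ρ₀)·Δρ/Δz = g·(Δρ/ρ₀)/Δz = 9.8 × 2.092 × 10⁻⁴ / 22 = 9.3189 × 10⁻⁵ s⁻².
N = √(9.3189 × 10⁻⁵) = 9.6534 × 10⁻³ rad s⁻¹ → T = 2π/N = 650.88 s ≈ 651 s.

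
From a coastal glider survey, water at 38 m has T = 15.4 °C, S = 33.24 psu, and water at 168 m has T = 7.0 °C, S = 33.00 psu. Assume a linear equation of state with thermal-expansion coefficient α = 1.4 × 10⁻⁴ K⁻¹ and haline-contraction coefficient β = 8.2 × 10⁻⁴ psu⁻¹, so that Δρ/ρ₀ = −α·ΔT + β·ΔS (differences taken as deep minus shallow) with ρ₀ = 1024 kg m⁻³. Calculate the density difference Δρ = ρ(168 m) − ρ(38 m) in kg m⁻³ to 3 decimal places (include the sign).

ΔT = -8.4 K, ΔS = -0.24 psu (deep − shallow).
Δρ/ρ₀ = −(1.4 × 10⁻⁴)(-8.4) + (8.2 × 10⁻⁴)(-0.24) = 9.792 × 10⁻⁴.
Δρ = 1024 × (9.792 × 10⁻⁴) = +1.003 kg m⁻³.
Positive Δρ: denser below, stable.

+1.003 kg m⁻³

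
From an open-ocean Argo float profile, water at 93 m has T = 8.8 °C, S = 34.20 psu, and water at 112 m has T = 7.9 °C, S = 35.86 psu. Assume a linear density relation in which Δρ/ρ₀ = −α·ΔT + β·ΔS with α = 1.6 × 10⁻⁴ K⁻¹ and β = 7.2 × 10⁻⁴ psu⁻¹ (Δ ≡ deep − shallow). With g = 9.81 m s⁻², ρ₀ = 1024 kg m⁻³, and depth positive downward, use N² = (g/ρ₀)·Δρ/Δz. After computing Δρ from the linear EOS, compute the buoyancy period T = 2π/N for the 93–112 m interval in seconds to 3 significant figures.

239 s

ΔT = -0.9 K, ΔS = +1.66 psu (deep − shallow).
Δρ/ρ₀ = −αΔT + βΔS = 1.44 × 10⁻⁴ + 1.1952 × 10⁻³ = 1.3392 × 10⁻³, so Δρ ≈ 1.371 kg m⁻³.
N² = (g/ρ₀)·Δρ/Δz = g·(Δρ/ρ₀)/Δz = 9.81 × 1.3392 × 10⁻³ / 19 = 6.9145 × 10⁻⁴ s⁻².
N = √(6.9145 × 10⁻⁴) = 0.026295 rad s⁻¹ → T = 2π/N = 238.95 s ≈ 239 s.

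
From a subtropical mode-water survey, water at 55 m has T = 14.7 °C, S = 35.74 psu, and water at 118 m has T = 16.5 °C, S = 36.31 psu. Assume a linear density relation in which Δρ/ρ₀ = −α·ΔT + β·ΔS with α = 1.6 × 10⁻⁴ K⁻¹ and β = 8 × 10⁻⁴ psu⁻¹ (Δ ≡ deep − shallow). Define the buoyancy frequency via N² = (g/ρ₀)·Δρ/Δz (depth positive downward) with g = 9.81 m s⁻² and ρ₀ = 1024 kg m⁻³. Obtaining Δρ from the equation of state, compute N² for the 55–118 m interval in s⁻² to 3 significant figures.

2.62 × 10⁻⁵ s⁻²

ΔT = +1.8 K, ΔS = +0.57 psu (deep − shallow).
Δρ/ρ₀ = −αΔT + βΔS = -2.88 × 10⁻⁴ + 4.56 × 10⁻⁴ = 1.68 × 10⁻⁴, so Δρ ≈ 0.1720 kg m⁻³.
N² = (g/ρ₀)·Δρ/Δz = g·(Δρ/ρ₀)/Δz = 9.81 × 1.68 × 10⁻⁴ / 63 = 2.6160 × 10⁻⁵ s⁻² ≈ 2.62 × 10⁻⁵ s⁻².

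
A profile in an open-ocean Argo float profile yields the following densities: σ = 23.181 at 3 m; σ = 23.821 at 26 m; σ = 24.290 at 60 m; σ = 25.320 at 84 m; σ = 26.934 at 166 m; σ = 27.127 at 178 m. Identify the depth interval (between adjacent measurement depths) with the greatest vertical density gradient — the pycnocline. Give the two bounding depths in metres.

60–84 m

Compute the density gradient over each adjacent pair:
  3–26 m: Δρ/Δz = 0.640/23 = 0.028 kg m⁻⁴
  26–60 m: Δρ/Δz = 0.469/34 = 0.014 kg m⁻⁴
  60–84 m: Δρ/Δz = 1.030/24 = 0.043 kg m⁻⁴
  84–166 m: Δρ/Δz = 1.614/82 = 0.020 kg m⁻⁴
  166–178 m: Δρ/Δz = 0.193/12 = 0.016 kg m⁻⁴
The largest gradient is in the 60–84 m interval — the pycnocline.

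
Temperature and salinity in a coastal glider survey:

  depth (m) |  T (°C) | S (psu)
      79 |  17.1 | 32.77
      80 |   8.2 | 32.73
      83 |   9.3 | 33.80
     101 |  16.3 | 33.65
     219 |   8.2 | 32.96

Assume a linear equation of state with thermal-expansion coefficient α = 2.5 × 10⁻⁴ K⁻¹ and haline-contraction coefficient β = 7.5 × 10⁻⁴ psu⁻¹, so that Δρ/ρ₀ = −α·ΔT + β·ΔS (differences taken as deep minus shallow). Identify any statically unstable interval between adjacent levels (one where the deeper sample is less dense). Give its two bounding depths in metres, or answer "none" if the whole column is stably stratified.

83–101 m

Evaluate Δρ/ρ₀ = −αΔT + βΔS across each adjacent pair:
  79–80 m: −αΔT+βΔS = −(2.5 × 10⁻⁴)(-8.9)+(7.5 × 10⁻⁴)(-0.04) = 2.2 × 10⁻³ → stable
  80–83 m: −αΔT+βΔS = −(2.5 × 10⁻⁴)(+1.1)+(7.5 × 10⁻⁴)(+1.07) = 5.3 × 10⁻⁴ → stable
  83–101 m: −αΔT+βΔS = −(2.5 × 10⁻⁴)(+7.0)+(7.5 × 10⁻⁴)(-0.15) = -1.9 × 10⁻³ → UNSTABLE
  101–219 m: −αΔT+βΔS = −(2.5 × 10⁻⁴)(-8.1)+(7.5 × 10⁻⁴)(-0.69) = 1.5 × 10⁻³ → stable
The 83–101 m interval has Δρ < 0: lighter water underlies denser water.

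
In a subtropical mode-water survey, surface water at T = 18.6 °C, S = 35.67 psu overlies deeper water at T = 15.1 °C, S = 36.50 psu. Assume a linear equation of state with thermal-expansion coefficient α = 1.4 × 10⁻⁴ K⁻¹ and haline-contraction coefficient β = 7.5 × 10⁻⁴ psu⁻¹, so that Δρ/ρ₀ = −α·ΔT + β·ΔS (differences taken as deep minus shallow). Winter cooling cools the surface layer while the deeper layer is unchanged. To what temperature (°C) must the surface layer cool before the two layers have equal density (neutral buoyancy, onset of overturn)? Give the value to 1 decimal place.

10.7 °C

Neutral buoyancy requires Δρ = 0, i.e. −α(T_deep − T_surf′) + β(S_deep − S_surf) = 0.
T_surf′ = T_deep − (β/α)·ΔS = 15.1 − (7.5 × 10⁻⁴/1.4 × 10⁻⁴)·(+0.83) = 10.654 °C.
Cooling required: 18.6 − (10.654) = 7.946 °C.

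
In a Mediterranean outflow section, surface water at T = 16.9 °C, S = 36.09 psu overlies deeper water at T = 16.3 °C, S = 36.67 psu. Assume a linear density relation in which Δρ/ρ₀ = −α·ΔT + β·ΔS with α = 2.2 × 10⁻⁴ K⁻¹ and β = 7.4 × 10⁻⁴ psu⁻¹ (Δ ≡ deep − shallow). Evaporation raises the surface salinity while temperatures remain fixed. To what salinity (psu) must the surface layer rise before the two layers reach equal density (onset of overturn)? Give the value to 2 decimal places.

36.85 psu

Neutral buoyancy requires −α(T_deep − T_surf) + β(S_deep − S_surf′) = 0.
S_surf′ = S_deep − (α/β)·ΔT = 36.67 − (2.2 × 10⁻⁴/7.4 × 10⁻⁴)·(-0.6) = 36.8484 psu.
Increase required: 36.8484 − 36.09 = 0.7584 psu.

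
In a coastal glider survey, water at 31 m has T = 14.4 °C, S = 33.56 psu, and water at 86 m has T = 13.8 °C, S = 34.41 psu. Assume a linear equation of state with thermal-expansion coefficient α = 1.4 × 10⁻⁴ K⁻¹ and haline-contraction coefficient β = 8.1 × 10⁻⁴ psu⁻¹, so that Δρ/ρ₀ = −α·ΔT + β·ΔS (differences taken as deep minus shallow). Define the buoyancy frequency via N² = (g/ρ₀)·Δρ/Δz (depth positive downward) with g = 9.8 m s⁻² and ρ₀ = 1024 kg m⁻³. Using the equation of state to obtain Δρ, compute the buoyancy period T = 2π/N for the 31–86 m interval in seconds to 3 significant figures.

536 s

ΔT = -0.6 K, ΔS = +0.85 psu (deep − shallow).
Δρ/ρ₀ = −αΔT + βΔS = 8.40 × 10⁻⁵ + 6.885 × 10⁻⁴ = 7.725 × 10⁻⁴, so Δρ ≈ 0.7910 kg m⁻³.
N² = (g/ρ₀)·Δρ/Δz = g·(Δρ/ρ₀)/Δz = 9.8 × 7.725 × 10⁻⁴ / 55 = 1.3765 × 10⁻⁴ s⁻².
N = √(1.3765 × 10⁻⁴) = 0.011732 rad s⁻¹ → T = 2π/N = 535.56 s ≈ 536 s.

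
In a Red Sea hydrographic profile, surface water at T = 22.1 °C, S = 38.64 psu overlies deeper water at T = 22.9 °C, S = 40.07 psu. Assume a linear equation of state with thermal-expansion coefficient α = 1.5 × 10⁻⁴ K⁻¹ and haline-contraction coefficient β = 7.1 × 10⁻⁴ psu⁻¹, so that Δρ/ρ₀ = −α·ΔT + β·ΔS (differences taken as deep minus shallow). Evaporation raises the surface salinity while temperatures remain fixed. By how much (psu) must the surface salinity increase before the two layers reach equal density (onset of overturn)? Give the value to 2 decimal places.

1.26 psu

Neutral buoyancy requires −α(T_deep − T_surf) + β(S_deep − S_surf′) = 0.
S_surf′ = S_deep − (α/β)·ΔT = 40.07 − (1.5 × 10⁻⁴/7.1 × 10⁻⁴)·(+0.8) = 39.9010 psu.
Increase required: 39.9010 − 38.64 = 1.2610 psu.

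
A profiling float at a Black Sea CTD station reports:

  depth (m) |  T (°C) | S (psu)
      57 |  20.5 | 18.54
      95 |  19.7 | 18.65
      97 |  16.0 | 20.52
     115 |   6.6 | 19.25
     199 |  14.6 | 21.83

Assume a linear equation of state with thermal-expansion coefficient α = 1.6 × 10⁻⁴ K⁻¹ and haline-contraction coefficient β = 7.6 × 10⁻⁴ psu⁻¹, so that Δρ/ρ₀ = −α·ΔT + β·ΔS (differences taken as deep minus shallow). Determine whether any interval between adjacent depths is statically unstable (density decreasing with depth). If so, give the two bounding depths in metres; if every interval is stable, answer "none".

Evaluate Δρ/ρ₀ = −αΔT + βΔS across each adjacent pair:
  57–95 m: −αΔT+βΔS = −(1.6 × 10⁻⁴)(-0.8)+(7.6 × 10⁻⁴)(+0.11) = 2.1 × 10⁻⁴ → stable
  95–97 m: −αΔT+βΔS = −(1.6 × 10⁻⁴)(-3.7)+(7.6 × 10⁻⁴)(+1.87) = 2.0 × 10⁻³ → stable
  97–115 m: −αΔT+βΔS = −(1.6 × 10⁻⁴)(-9.4)+(7.6 × 10⁻⁴)(-1.27) = 5.4 × 10⁻⁴ → stable
  115–199 m: −αΔT+βΔS = −(1.6 × 10⁻⁴)(+8.0)+(7.6 × 10⁻⁴)(+2.58) = 6.8 × 10⁻⁴ → stable
Every interval has Δρ > 0: the column is stably stratified throughout.

none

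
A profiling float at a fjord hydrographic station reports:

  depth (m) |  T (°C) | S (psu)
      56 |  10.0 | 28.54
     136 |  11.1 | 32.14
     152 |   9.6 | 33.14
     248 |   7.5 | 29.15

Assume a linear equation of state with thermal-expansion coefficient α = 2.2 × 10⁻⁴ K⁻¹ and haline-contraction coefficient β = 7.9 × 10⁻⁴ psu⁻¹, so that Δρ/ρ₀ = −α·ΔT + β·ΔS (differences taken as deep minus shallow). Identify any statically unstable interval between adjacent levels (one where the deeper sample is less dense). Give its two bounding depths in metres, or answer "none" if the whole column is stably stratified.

152–248 m

Evaluate Δρ/ρ₀ = −αΔT + βΔS across each adjacent pair:
  56–136 m: −αΔT+βΔS = −(2.2 × 10⁻⁴)(+1.1)+(7.9 × 10⁻⁴)(+3.60) = 2.6 × 10⁻³ → stable
  136–152 m: −αΔT+βΔS = −(2.2 × 10⁻⁴)(-1.5)+(7.9 × 10⁻⁴)(+1.00) = 1.1 × 10⁻³ → stable
  152–248 m: −αΔT+βΔS = −(2.2 × 10⁻⁴)(-2.1)+(7.9 × 10⁻⁴)(-3.99) = -2.7 × 10⁻³ → UNSTABLE
The 152–248 m interval has Δρ < 0: lighter water underlies denser water.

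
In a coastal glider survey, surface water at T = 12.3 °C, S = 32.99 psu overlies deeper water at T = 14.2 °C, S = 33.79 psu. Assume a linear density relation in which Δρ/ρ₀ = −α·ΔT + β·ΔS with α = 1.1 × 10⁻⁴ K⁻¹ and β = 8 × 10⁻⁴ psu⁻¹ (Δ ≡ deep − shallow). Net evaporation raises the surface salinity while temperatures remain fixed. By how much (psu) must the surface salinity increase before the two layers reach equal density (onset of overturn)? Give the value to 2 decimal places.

0.54 psu

Neutral buoyancy requires −α(T_deep − T_surf) + β(S_deep − S_surf′) = 0.
S_surf′ = S_deep − (α/β)·ΔT = 33.79 − (1.1 × 10⁻⁴/8 × 10⁻⁴)·(+1.9) = 33.5288 psu.
Increase required: 33.5288 − 32.99 = 0.5388 psu.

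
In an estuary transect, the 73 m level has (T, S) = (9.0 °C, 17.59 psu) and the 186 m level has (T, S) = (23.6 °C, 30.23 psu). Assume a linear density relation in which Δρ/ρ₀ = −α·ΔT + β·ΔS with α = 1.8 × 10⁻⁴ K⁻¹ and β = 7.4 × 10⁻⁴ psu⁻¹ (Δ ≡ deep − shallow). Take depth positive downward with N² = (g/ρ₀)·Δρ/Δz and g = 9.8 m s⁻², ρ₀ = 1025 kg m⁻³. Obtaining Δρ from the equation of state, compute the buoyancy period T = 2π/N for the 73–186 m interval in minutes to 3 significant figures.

ΔT = +14.6 K, ΔS = +12.64 psu (deep − shallow).
Δρ/ρ₀ = −αΔT + βΔS = -2.628 × 10⁻³ + 9.3536 × 10⁻³ = 6.7256 × 10⁻³, so Δρ ≈ 6.894 kg m⁻³.
N² = (g/ρ₀)·Δρ/Δz = g·(Δρ/ρ₀)/Δz = 9.8 × 6.7256 × 10⁻³ / 113 = 5.8328 × 10⁻⁴ s⁻².
N = √(5.8328 × 10⁻⁴) = 0.024151 rad s⁻¹ → T = 2π/N = 260.16 s = 4.3360 min ≈ 4.34 min.

4.34 min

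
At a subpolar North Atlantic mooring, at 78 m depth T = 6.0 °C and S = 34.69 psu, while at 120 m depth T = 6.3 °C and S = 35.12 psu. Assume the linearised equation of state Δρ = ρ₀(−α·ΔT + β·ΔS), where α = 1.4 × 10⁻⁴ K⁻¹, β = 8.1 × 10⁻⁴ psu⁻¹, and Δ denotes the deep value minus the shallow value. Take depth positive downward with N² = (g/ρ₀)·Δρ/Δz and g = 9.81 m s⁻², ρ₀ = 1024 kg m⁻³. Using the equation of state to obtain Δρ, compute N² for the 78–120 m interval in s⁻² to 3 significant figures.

7.15 × 10⁻⁵ s⁻²

ΔT = +0.3 K, ΔS = +0.43 psu (deep − shallow).
Δρ/ρ₀ = −αΔT + βΔS = -4.20 × 10⁻⁵ + 3.483 × 10⁻⁴ = 3.063 × 10⁻⁴, so Δρ ≈ 0.3137 kg m⁻³.
N² = (g/ρ₀)·Δρ/Δz = g·(Δρ/ρ₀)/Δz = 9.81 × 3.063 × 10⁻⁴ / 42 = 7.1543 × 10⁻⁵ s⁻² ≈ 7.15 × 10⁻⁵ s⁻².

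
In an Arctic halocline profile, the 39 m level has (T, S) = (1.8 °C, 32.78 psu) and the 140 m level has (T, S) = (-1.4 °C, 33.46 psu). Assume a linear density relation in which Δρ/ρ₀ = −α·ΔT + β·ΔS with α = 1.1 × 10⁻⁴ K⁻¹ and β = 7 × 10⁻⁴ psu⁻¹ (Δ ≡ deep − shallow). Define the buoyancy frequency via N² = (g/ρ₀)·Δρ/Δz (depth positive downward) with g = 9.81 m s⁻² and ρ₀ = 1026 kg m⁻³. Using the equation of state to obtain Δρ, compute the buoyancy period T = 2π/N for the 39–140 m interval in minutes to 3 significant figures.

ΔT = -3.2 K, ΔS = +0.68 psu (deep − shallow).
Δρ/ρ₀ = −αΔT + βΔS = 3.52 × 10⁻⁴ + 4.76 × 10⁻⁴ = 8.28 × 10⁻⁴, so Δρ ≈ 0.8495 kg m⁻³.
N² = (g/ρ₀)·Δρ/Δz = g·(Δρ/ρ₀)/Δz = 9.81 × 8.28 × 10⁻⁴ / 101 = 8.0423 × 10⁻⁵ s⁻².
N = √(8.0423 × 10⁻⁵) = 8.9679 × 10⁻³ rad s⁻¹ → T = 2π/N = 700.63 s = 11.677 min ≈ 11.7 min.

11.7 min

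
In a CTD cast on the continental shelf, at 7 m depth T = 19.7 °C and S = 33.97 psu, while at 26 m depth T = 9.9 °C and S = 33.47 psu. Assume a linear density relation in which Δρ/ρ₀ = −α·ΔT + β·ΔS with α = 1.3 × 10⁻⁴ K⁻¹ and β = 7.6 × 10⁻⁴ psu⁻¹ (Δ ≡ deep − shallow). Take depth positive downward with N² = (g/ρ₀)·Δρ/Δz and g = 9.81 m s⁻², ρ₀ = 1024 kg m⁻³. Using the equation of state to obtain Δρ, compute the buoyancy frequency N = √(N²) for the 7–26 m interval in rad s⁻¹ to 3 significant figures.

ΔT = -9.8 K, ΔS = -0.50 psu (deep − shallow).
Δρ/ρ₀ = −αΔT + βΔS = 1.274 × 10⁻³ − 3.80 × 10⁻⁴ = 8.94 × 10⁻⁴, so Δρ ≈ 0.9155 kg m⁻³.
N² = (g/ρ₀)·Δρ/Δz = g·(Δρ/ρ₀)/Δz = 9.81 × 8.94 × 10⁻⁴ / 19 = 4.6159 × 10⁻⁴ s⁻².
N = √(4.6159 × 10⁻⁴) = 0.021485 rad s⁻¹ ≈ 0.0215 rad s⁻¹.

0.0215 rad s⁻¹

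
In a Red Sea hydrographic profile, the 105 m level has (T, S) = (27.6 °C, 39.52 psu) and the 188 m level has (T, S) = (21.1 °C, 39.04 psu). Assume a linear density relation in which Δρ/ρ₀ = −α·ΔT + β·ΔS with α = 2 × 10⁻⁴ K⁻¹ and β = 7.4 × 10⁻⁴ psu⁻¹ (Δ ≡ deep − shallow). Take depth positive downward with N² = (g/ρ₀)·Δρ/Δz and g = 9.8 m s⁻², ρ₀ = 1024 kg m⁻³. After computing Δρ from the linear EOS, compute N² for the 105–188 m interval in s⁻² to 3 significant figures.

1.12 × 10⁻⁴ s⁻²

ΔT = -6.5 K, ΔS = -0.48 psu (deep − shallow).
Δρ/ρ₀ = −αΔT + βΔS = 1.30 × 10⁻³ − 3.552 × 10⁻⁴ = 9.448 × 10⁻⁴, so Δρ ≈ 0.9675 kg m⁻³.
N² = (g/ρ₀)·Δρ/Δz = g·(Δρ/ρ₀)/Δz = 9.8 × 9.448 × 10⁻⁴ / 83 = 1.1155 × 10⁻⁴ s⁻² ≈ 1.12 × 10⁻⁴ s⁻².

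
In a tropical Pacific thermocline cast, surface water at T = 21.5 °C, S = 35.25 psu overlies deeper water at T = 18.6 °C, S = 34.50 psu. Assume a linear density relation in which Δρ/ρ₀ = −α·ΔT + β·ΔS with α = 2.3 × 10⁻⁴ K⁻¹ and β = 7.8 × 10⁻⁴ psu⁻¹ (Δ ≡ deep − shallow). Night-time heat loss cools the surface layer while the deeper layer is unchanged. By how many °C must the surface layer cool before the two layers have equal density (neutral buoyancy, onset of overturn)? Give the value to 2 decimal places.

0.36 °C

Neutral buoyancy requires Δρ = 0, i.e. −α(T_deep − T_surf′) + β(S_deep − S_surf) = 0.
T_surf′ = T_deep − (β/α)·ΔS = 18.6 − (7.8 × 10⁻⁴/2.3 × 10⁻⁴)·(-0.75) = 21.1435 °C.
Cooling required: 21.5 − (21.1435) = 0.3565 °C.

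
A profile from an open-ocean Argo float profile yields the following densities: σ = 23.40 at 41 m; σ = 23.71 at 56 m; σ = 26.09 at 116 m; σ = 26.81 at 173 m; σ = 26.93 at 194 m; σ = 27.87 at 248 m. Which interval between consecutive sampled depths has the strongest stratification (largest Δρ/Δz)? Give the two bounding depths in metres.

56–116 m

Compute the density gradient over each adjacent pair:
  41–56 m: Δρ/Δz = 0.31/15 = 0.021 kg m⁻⁴
  56–116 m: Δρ/Δz = 2.38/60 = 0.040 kg m⁻⁴
  116–173 m: Δρ/Δz = 0.72/57 = 0.013 kg m⁻⁴
  173–194 m: Δρ/Δz = 0.12/21 = 5.7 × 10⁻³ kg m⁻⁴
  194–248 m: Δρ/Δz = 0.94/54 = 0.017 kg m⁻⁴
The largest gradient is in the 56–116 m interval — the pycnocline.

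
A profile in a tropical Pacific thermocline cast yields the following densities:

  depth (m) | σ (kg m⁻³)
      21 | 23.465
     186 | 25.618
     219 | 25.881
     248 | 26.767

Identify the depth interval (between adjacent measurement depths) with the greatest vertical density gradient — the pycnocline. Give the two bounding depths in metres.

Compute the density gradient over each adjacent pair:
  21–186 m: Δρ/Δz = 2.153/165 = 0.013 kg m⁻⁴
  186–219 m: Δρ/Δz = 0.263/33 = 8.0 × 10⁻³ kg m⁻⁴
  219–248 m: Δρ/Δz = 0.886/29 = 0.031 kg m⁻⁴
The largest gradient is in the 219–248 m interval — the pycnocline.

219–248 m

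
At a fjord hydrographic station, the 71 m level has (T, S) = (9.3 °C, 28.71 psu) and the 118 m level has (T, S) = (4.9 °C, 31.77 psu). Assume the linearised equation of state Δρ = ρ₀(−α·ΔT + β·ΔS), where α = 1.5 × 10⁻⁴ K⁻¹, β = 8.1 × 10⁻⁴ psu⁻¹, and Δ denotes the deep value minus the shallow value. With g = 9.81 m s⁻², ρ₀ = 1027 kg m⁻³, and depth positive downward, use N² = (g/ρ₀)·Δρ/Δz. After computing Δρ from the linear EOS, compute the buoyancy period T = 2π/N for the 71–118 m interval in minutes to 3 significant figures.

ΔT = -4.4 K, ΔS = +3.06 psu (deep − shallow).
Δρ/ρ₀ = −αΔT + βΔS = 6.60 × 10⁻⁴ + 2.4786 × 10⁻³ = 3.1386 × 10⁻³, so Δρ ≈ 3.223 kg m⁻³.
N² = (g/ρ₀)·Δρ/Δz = g·(Δρ/ρ₀)/Δz = 9.81 × 3.1386 × 10⁻³ / 47 = 6.5510 × 10⁻⁴ s⁻².
N = √(6.5510 × 10⁻⁴) = 0.025595 rad s⁻¹ → T = 2π/N = 245.48 s = 4.0913 min ≈ 4.09 min.

4.09 min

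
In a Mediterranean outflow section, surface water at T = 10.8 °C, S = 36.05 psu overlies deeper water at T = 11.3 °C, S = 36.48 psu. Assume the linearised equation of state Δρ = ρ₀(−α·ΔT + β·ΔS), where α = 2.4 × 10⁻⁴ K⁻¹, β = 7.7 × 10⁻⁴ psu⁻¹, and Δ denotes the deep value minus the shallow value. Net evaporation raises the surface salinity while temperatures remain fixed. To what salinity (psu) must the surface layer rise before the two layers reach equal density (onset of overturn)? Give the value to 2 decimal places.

Neutral buoyancy requires −α(T_deep − T_surf) + β(S_deep − S_surf′) = 0.
S_surf′ = S_deep − (α/β)·ΔT = 36.48 − (2.4 × 10⁻⁴/7.7 × 10⁻⁴)·(+0.5) = 36.3242 psu.
Increase required: 36.3242 − 36.05 = 0.2742 psu.

36.32 psu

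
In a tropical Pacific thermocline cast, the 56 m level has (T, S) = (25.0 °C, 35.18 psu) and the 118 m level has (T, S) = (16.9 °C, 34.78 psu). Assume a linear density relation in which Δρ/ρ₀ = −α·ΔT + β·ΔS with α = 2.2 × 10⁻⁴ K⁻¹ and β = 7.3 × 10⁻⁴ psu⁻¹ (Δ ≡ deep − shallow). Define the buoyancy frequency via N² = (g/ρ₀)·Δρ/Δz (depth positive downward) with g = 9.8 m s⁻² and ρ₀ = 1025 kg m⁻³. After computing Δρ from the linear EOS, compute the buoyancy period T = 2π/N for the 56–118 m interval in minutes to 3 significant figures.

6.82 min

ΔT = -8.1 K, ΔS = -0.40 psu (deep − shallow).
Δρ/ρ₀ = −αΔT + βΔS = 1.782 × 10⁻³ − 2.92 × 10⁻⁴ = 1.49 × 10⁻³, so Δρ ≈ 1.527 kg m⁻³.
N² = (g/ρ₀)·Δρ/Δz = g·(Δρ/ρ₀)/Δz = 9.8 × 1.49 × 10⁻³ / 62 = 2.3552 × 10⁻⁴ s⁻².
N = √(2.3552 × 10⁻⁴) = 0.015347 rad s⁻¹ → T = 2π/N = 409.41 s = 6.8235 min ≈ 6.82 min.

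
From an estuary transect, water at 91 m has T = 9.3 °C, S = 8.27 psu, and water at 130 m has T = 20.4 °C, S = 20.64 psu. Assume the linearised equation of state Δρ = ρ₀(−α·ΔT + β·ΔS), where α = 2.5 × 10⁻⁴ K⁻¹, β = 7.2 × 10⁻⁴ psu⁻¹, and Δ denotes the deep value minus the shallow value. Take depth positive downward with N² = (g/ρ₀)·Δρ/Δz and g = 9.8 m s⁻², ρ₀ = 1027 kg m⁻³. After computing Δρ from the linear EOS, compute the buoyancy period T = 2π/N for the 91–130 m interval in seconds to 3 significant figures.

160 s

ΔT = +11.1 K, ΔS = +12.37 psu (deep − shallow).
Δρ/ρ₀ = −αΔT + βΔS = -2.775 × 10⁻³ + 8.9064 × 10⁻³ = 6.1314 × 10⁻³, so Δρ ≈ 6.297 kg m⁻³.
N² = (g/ρ₀)·Δρ/Δz = g·(Δρ/ρ₀)/Δz = 9.8 × 6.1314 × 10⁻³ / 39 = 1.5407 × 10⁻³ s⁻².
N = √(1.5407 × 10⁻³) = 0.039252 rad s⁻¹ → T = 2π/N = 160.07 s ≈ 160 s.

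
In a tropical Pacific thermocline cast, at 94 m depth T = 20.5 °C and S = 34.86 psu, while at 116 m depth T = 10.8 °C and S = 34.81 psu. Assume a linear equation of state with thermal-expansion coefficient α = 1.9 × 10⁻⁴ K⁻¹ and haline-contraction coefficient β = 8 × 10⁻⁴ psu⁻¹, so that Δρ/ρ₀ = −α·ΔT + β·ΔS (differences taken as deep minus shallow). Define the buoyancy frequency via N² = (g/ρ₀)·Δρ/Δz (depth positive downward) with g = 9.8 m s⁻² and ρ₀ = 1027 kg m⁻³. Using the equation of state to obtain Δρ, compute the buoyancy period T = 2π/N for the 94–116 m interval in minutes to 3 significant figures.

3.70 min

ΔT = -9.7 K, ΔS = -0.05 psu (deep − shallow).
Δρ/ρ₀ = −αΔT + βΔS = 1.843 × 10⁻³ − 4.00 × 10⁻⁵ = 1.803 × 10⁻³, so Δρ ≈ 1.852 kg m⁻³.
N² = (g/ρ₀)·Δρ/Δz = g·(Δρ/ρ₀)/Δz = 9.8 × 1.803 × 10⁻³ / 22 = 8.0315 × 10⁻⁴ s⁻².
N = √(8.0315 × 10⁻⁴) = 0.028340 rad s⁻¹ → T = 2π/N = 221.71 s = 3.6952 min ≈ 3.70 min.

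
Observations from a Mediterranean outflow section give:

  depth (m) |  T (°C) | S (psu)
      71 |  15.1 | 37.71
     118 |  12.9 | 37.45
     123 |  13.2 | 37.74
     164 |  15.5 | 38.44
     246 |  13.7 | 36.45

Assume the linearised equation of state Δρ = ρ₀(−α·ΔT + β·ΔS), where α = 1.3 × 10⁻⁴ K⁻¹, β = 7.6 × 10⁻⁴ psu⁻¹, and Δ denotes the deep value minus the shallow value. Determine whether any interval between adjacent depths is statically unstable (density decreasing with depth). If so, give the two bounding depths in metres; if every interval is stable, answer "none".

164–246 m

Evaluate Δρ/ρ₀ = −αΔT + βΔS across each adjacent pair:
  71–118 m: −αΔT+βΔS = −(1.3 × 10⁻⁴)(-2.2)+(7.6 × 10⁻⁴)(-0.26) = 8.8 × 10⁻⁵ → stable
  118–123 m: −αΔT+βΔS = −(1.3 × 10⁻⁴)(+0.3)+(7.6 × 10⁻⁴)(+0.29) = 1.8 × 10⁻⁴ → stable
  123–164 m: −αΔT+βΔS = −(1.3 × 10⁻⁴)(+2.3)+(7.6 × 10⁻⁴)(+0.70) = 2.3 × 10⁻⁴ → stable
  164–246 m: −αΔT+βΔS = −(1.3 × 10⁻⁴)(-1.8)+(7.6 × 10⁻⁴)(-1.99) = -1.3 × 10⁻³ → UNSTABLE
The 164–246 m interval has Δρ < 0: lighter water underlies denser water.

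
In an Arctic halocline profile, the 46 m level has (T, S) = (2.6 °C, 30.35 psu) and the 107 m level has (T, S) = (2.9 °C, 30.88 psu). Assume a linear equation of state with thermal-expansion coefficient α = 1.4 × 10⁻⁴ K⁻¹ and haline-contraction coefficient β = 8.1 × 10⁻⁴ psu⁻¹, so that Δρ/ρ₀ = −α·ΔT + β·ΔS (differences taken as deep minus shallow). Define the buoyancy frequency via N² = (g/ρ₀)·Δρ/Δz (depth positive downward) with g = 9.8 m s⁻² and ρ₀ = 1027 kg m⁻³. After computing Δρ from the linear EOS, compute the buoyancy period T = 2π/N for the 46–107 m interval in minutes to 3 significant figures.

ΔT = +0.3 K, ΔS = +0.53 psu (deep − shallow).
Δρ/ρ₀ = −αΔT + βΔS = -4.20 × 10⁻⁵ + 4.293 × 10⁻⁴ = 3.873 × 10⁻⁴, so Δρ ≈ 0.3978 kg m⁻³.
N² = (g/ρ₀)·Δρ/Δz = g·(Δρ/ρ₀)/Δz = 9.8 × 3.873 × 10⁻⁴ / 61 = 6.2222 × 10⁻⁵ s⁻².
N = √(6.2222 × 10⁻⁵) = 7.8881 × 10⁻³ rad s⁻¹ → T = 2π/N = 796.54 s = 13.276 min ≈ 13.3 min.

13.3 min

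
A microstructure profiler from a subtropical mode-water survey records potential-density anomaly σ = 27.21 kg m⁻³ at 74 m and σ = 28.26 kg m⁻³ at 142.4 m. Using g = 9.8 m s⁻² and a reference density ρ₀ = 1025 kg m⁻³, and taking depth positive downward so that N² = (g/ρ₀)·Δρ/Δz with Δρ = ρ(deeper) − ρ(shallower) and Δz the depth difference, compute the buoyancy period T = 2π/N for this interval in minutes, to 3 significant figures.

8.64 min

Δρ = 1028.26 − 1027.21 = 1.05 kg m⁻³ over Δz = 142.4 − 74 = 68.4 m.
N² = (9.8/1025) × (1.05/68.4) = 1.4677 × 10⁻⁴ s⁻².
N = √(1.4677 × 10⁻⁴) = 0.012115 rad s⁻¹, so T = 2π/N = 518.63 s = 8.6438 min ≈ 8.64 min.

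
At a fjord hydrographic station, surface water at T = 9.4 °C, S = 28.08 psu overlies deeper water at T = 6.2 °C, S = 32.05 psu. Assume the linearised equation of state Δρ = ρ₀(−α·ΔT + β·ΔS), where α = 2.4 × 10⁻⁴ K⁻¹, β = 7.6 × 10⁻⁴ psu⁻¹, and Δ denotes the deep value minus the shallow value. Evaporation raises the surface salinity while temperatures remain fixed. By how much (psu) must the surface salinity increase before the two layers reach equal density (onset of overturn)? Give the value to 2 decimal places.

4.98 psu

Neutral buoyancy requires −α(T_deep − T_surf) + β(S_deep − S_surf′) = 0.
S_surf′ = S_deep − (α/β)·ΔT = 32.05 − (2.4 × 10⁻⁴/7.6 × 10⁻⁴)·(-3.2) = 33.0605 psu.
Increase required: 33.0605 − 28.08 = 4.9805 psu.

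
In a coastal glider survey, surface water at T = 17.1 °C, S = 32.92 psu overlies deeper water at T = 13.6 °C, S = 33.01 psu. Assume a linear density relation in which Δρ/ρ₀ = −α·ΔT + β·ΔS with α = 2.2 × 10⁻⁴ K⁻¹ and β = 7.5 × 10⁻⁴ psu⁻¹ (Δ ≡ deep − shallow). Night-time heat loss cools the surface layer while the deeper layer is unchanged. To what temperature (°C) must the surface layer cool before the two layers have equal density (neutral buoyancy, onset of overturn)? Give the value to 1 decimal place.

Neutral buoyancy requires Δρ = 0, i.e. −α(T_deep − T_surf′) + β(S_deep − S_surf) = 0.
T_surf′ = T_deep − (β/α)·ΔS = 13.6 − (7.5 × 10⁻⁴/2.2 × 10⁻⁴)·(+0.09) = 13.293 °C.
Cooling required: 17.1 − (13.293) = 3.807 °C.

13.3 °C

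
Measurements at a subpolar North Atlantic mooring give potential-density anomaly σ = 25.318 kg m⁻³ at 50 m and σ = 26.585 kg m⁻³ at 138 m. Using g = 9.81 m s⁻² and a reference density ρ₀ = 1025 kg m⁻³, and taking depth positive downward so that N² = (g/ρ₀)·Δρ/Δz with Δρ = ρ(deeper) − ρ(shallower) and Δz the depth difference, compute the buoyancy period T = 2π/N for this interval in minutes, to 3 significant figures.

8.92 min

Δρ = 1026.585 − 1025.318 = 1.267 kg m⁻³ over Δz = 138 − 50 = 88 m.
N² = (9.81/1025) × (1.267/88) = 1.3780 × 10⁻⁴ s⁻².
N = √(1.3780 × 10⁻⁴) = 0.011739 rad s⁻¹, so T = 2π/N = 535.24 s = 8.9207 min ≈ 8.92 min.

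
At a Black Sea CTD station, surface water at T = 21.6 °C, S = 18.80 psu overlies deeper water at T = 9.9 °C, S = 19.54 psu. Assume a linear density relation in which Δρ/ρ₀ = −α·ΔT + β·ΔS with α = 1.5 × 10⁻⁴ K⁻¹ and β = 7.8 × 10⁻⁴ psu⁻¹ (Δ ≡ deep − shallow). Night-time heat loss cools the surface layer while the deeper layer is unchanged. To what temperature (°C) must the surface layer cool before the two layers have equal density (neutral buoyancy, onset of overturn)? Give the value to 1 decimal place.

6.1 °C

Neutral buoyancy requires Δρ = 0, i.e. −α(T_deep − T_surf′) + β(S_deep − S_surf) = 0.
T_surf′ = T_deep − (β/α)·ΔS = 9.9 − (7.8 × 10⁻⁴/1.5 × 10⁻⁴)·(+0.74) = 6.052 °C.
Cooling required: 21.6 − (6.052) = 15.548 °C.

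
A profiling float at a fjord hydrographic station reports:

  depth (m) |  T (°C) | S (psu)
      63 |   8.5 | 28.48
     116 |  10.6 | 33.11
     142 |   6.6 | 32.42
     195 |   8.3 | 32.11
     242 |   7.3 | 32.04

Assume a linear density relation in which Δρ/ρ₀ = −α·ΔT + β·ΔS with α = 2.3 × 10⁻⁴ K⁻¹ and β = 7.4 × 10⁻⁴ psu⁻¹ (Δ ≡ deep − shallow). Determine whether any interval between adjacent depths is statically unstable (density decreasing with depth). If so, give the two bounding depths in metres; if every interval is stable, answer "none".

Evaluate Δρ/ρ₀ = −αΔT + βΔS across each adjacent pair:
  63–116 m: −αΔT+βΔS = −(2.3 × 10⁻⁴)(+2.1)+(7.4 × 10⁻⁴)(+4.63) = 2.9 × 10⁻³ → stable
  116–142 m: −αΔT+βΔS = −(2.3 × 10⁻⁴)(-4.0)+(7.4 × 10⁻⁴)(-0.69) = 4.1 × 10⁻⁴ → stable
  142–195 m: −αΔT+βΔS = −(2.3 × 10⁻⁴)(+1.7)+(7.4 × 10⁻⁴)(-0.31) = -6.2 × 10⁻⁴ → UNSTABLE
  195–242 m: −αΔT+βΔS = −(2.3 × 10⁻⁴)(-1.0)+(7.4 × 10⁻⁴)(-0.07) = 1.8 × 10⁻⁴ → stable
The 142–195 m interval has Δρ < 0: lighter water underlies denser water.

142–195 m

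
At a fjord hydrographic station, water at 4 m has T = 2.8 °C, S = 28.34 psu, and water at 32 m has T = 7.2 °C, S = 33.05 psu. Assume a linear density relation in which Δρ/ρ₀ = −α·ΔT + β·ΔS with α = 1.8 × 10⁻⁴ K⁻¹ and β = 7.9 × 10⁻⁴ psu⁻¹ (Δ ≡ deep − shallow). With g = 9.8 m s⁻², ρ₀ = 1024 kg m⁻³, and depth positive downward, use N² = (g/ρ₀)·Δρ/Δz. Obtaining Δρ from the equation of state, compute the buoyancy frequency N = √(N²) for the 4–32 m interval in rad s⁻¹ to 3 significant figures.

ΔT = +4.4 K, ΔS = +4.71 psu (deep − shallow).
Δρ/ρ₀ = −αΔT + βΔS = -7.92 × 10⁻⁴ + 3.7209 × 10⁻³ = 2.9289 × 10⁻³, so Δρ ≈ 2.999 kg m⁻³.
N² = (g/ρ₀)·Δρ/Δz = g·(Δρ/ρ₀)/Δz = 9.8 × 2.9289 × 10⁻³ / 28 = 1.0251 × 10⁻³ s⁻².
N = √(1.0251 × 10⁻³) = 0.032017 rad s⁻¹ ≈ 0.0320 rad s⁻¹.

0.0320 rad s⁻¹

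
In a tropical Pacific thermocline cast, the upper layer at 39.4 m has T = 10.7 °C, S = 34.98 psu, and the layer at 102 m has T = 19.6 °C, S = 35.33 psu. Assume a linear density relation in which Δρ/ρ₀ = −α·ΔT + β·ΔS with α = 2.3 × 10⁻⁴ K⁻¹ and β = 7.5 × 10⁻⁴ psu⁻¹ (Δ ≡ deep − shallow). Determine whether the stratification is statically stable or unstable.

ΔT = 19.6 − 10.7 = +8.9 K and ΔS = 35.33 − 34.98 = +0.35 psu (deep − shallow).
−αΔT = -2.047 × 10⁻³; βΔS = 2.625 × 10⁻⁴; sum Δρ/ρ₀ = -1.7845 × 10⁻³.
Δρ/ρ₀ < 0, so Δρ < 0: deeper water is lighter → statically unstable; the column would overturn.

unstable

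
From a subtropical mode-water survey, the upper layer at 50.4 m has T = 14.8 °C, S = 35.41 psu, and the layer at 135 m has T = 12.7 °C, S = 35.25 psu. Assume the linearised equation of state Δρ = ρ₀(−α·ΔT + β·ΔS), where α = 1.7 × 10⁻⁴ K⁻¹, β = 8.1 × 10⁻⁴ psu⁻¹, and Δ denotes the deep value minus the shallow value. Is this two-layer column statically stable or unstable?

ΔT = 12.7 − 14.8 = -2.1 K and ΔS = 35.25 − 35.41 = -0.16 psu (deep − shallow).
−αΔT = 3.57 × 10⁻⁴; βΔS = -1.296 × 10⁻⁴; sum Δρ/ρ₀ = 2.274 × 10⁻⁴.
Δρ/ρ₀ > 0, so Δρ > 0: deeper water is denser → statically stable.

stable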